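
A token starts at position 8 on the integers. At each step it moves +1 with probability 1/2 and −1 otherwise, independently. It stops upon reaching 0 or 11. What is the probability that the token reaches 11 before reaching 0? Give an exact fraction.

With a fair step, P(i) = ½P(i−1) + ½P(i+1) with P(0)=0, P(11)=1 has the linear solution P(i) = i/11.
P(8) = 8/11.

8/11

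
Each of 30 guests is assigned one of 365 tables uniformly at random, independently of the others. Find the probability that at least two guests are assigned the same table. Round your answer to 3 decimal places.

0.706

It's easier to compute the probability that all 30 are distinct.
P(all distinct) = 365/365 · 364/365 · ··· · 336/365 ≈ 0.294.
So the probability of at least one match is 1 − 0.294 = 0.706.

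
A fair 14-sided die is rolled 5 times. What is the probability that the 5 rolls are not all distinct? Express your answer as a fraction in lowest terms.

P(all 5 different) = 14/14 · 13/14 · ··· · 10/14 = 2145/4802.
P(at least two equal) = 1 − 2145/4802 = 2657/4802.

2657/4802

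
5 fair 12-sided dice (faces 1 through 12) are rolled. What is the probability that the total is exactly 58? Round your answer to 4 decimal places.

0.0001

There are 12^5 = 248832 equally likely outcomes.
The number of ordered 5-tuples from {1,…,12} summing to 58 is 15.
P(sum = 58) = 15/248832 = 5/82944 ≈ 0.0001.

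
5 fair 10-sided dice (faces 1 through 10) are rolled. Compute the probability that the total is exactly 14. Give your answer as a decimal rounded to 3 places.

0.007

There are 10^5 = 100000 equally likely outcomes.
The number of ordered 5-tuples from {1,…,10} summing to 14 is 715.
P(sum = 14) = 715/100000 = 143/20000 ≈ 0.007.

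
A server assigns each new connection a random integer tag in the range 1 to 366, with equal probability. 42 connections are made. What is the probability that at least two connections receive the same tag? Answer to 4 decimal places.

0.9134

It's easier to compute the probability that all 42 are distinct.
P(all distinct) = 366/366 · 365/366 · ··· · 325/366 ≈ 0.0866.
So the probability of at least one match is 1 − 0.0866 = 0.9134.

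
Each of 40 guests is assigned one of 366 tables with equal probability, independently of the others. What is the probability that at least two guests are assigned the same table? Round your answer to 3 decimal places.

It's easier to compute the probability that all 40 are distinct.
P(all distinct) = 366/366 · 365/366 · ··· · 327/366 ≈ 0.109.
So the probability of at least one match is 1 − 0.109 = 0.891.

0.891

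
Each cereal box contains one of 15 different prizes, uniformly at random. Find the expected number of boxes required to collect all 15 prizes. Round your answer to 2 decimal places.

49.77

After i distinct types are collected, each trial gives a new one with probability (15−i)/15, so the expected wait for the next new type is 15/(15−i).
E = 15/15 + 15/14 + 15/13 + 15/12 + 15/11 + 15/10 + 15/9 + 15/8 + 15/7 + 15/6 + 15/5 + 15/4 + 15/3 + 15/2 + 15/1 = 1195757/24024 ≈ 49.77.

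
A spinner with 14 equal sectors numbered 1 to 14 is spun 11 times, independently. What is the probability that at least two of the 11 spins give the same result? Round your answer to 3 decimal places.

0.996

P(all 11 different) = 14/14 · 13/14 · ··· · 4/14 ≈ 0.004.
P(at least two equal) = 1 − 0.004 = 0.996.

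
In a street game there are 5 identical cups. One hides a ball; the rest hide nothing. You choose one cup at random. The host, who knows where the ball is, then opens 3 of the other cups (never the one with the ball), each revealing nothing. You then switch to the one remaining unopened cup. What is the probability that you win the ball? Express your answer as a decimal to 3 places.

Your original cup holds the ball with probability 1/5, so the other 4 collectively hold it with probability 4/5.
The host can always find 3 empty cups to open, so the reveals don't change that 4/5; it is now spread over the 1 remaining unopened cup.
P(win by switching) = (4/5) · (1/1) = 4/5 ≈ 0.800.

0.800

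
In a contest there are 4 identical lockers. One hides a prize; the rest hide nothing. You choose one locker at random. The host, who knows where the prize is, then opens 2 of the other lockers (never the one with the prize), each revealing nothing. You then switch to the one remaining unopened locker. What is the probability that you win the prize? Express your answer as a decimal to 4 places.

0.7500

Your original locker holds the prize with probability 1/4, so the other 3 collectively hold it with probability 3/4.
The host can always find 2 empty lockers to open, so the reveals don't change that 3/4; it is now spread over the 1 remaining unopened locker.
P(win by switching) = (3/4) · (1/1) = 3/4 ≈ 0.7500.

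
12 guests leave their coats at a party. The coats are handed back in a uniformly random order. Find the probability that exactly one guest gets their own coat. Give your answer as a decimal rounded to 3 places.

Choose which one is fixed: C(12,1) = 12 ways.
The remaining 11 must have no fixed point: D(11) = 14684570.
P = 12·14684570/479001600 = 1468457/3991680 ≈ 0.368.

0.368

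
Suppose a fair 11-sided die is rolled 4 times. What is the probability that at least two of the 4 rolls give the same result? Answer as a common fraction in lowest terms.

P(all 4 different) = 11/11 · 10/11 · ··· · 8/11 = 720/1331.
P(at least two equal) = 1 − 720/1331 = 611/1331.

611/1331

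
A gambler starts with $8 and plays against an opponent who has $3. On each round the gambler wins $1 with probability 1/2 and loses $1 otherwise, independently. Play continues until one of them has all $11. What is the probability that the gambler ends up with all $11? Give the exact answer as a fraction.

8/11

With a fair step, P(i) = ½P(i−1) + ½P(i+1) with P(0)=0, P(11)=1 has the linear solution P(i) = i/11.
P(8) = 8/11.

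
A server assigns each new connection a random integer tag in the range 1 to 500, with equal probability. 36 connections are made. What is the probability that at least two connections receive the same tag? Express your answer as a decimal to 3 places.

It's easier to compute the probability that all 36 are distinct.
P(all distinct) = 500/500 · 499/500 · ··· · 465/500 ≈ 0.275.
So the probability of at least one match is 1 − 0.275 = 0.725.

0.725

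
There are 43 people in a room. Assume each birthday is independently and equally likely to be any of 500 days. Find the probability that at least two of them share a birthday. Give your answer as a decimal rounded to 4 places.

It's easier to compute the probability that all 43 are distinct.
P(all distinct) = 500/500 · 499/500 · ··· · 458/500 ≈ 0.1558.
So the probability of at least one match is 1 − 0.1558 = 0.8442.

0.8442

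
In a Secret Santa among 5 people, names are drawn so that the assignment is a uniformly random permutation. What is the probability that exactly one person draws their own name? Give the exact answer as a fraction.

Choose which one is fixed: C(5,1) = 5 ways.
The remaining 4 must have no fixed point: D(4) = 9.
P = 5·9/120 = 3/8.

3/8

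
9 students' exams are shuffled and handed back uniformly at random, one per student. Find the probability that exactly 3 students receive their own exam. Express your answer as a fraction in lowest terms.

Choose which 3 of the 9 are fixed: C(9,3) = 84 ways.
The remaining 6 must have no fixed point: D(6) = 265.
P = 84·265/362880 = 53/864.

53/864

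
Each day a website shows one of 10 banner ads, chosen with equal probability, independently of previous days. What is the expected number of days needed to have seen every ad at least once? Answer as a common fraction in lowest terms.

After i distinct types are collected, each trial gives a new one with probability (10−i)/10, so the expected wait for the next new type is 10/(10−i).
E = 10/10 + 10/9 + 10/8 + 10/7 + 10/6 + 10/5 + 10/4 + 10/3 + 10/2 + 10/1 = 7381/252.

7381/252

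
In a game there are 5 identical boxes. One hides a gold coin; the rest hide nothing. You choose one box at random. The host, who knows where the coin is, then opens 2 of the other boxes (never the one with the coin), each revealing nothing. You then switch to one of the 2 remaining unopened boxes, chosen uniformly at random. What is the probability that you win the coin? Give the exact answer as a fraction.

Your original box holds the coin with probability 1/5, so the other 4 collectively hold it with probability 4/5.
The host can always find 2 empty boxes to open, so the reveals don't change that 4/5; it is now spread over the 2 remaining unopened boxes.
P(win by switching) = (4/5) · (1/2) = 2/5.

2/5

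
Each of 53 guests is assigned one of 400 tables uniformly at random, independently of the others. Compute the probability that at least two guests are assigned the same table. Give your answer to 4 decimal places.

It's easier to compute the probability that all 53 are distinct.
P(all distinct) = 400/400 · 399/400 · ··· · 348/400 ≈ 0.0271.
So the probability of at least one match is 1 − 0.0271 = 0.9729.

0.9729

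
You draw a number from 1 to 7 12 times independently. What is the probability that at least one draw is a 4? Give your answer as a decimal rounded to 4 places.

P(no draw is a 4) = (6/7)^12 ≈ 0.1573.
P(at least one) = 1 − 0.1573 = 0.8427.

0.8427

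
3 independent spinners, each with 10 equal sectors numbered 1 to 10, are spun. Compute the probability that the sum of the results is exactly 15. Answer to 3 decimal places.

There are 10^3 = 1000 equally likely outcomes.
The number of ordered 3-tuples from {1,…,10} summing to 15 is 73.
P(sum = 15) = 73/1000 ≈ 0.073.

0.073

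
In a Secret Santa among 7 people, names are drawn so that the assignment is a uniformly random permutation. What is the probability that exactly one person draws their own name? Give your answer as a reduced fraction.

53/144

Choose which one is fixed: C(7,1) = 7 ways.
The remaining 6 must have no fixed point: D(6) = 265.
P = 7·265/5040 = 53/144.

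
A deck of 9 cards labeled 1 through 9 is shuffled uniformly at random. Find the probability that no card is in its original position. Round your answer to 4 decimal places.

0.3679

This is the derangement probability: permutations of 9 with no fixed point.
D(9) = 9! · (1 − 1/1! + 1/2! − ··· + (−1)^9/9!) = 133496.
P = 133496/362880 = 16687/45360 ≈ 0.3679.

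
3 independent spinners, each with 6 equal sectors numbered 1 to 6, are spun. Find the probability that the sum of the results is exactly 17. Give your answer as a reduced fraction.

1/72

There are 6^3 = 216 equally likely outcomes.
The number of ordered 3-tuples from {1,…,6} summing to 17 is 3.
P(sum = 17) = 3/216 = 1/72.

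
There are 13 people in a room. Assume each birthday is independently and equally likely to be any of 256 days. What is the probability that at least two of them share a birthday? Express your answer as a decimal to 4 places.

0.2664

It's easier to compute the probability that all 13 are distinct.
P(all distinct) = 256/256 · 255/256 · ··· · 244/256 ≈ 0.7336.
So the probability of at least one match is 1 − 0.7336 = 0.2664.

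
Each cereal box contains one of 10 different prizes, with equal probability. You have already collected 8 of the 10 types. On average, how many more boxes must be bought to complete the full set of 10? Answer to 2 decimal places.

15.00

Starting from 8 distinct types, each trial gives a new one with probability (10−i)/10 when i types are held, so the wait for the next new type is 10/(10−i).
E = 10/2 + 10/1 = 15 ≈ 15.00.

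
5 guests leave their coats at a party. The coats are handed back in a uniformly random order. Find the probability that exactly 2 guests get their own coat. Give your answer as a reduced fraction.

1/6

Choose which 2 of the 5 are fixed: C(5,2) = 10 ways.
The remaining 3 must have no fixed point: D(3) = 2.
P = 10·2/120 = 1/6.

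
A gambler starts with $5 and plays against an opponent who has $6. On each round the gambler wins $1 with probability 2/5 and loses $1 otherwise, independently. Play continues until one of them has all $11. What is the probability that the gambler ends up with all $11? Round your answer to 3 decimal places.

Let r = q/p = (3/5)/(2/5) = 3/2. The recurrence P(i) = p·P(i+1) + q·P(i−1) with P(0)=0, P(11)=1 gives P(i) = (1 − r^i)/(1 − r^11).
P(5) = (1 − (3/2)^5) / (1 − (3/2)^11) = 13504/175099 ≈ 0.077.

0.077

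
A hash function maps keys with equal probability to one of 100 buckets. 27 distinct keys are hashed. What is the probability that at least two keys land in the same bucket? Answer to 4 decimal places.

0.9791

It's easier to compute the probability that all 27 are distinct.
P(all distinct) = 100/100 · 99/100 · ··· · 74/100 ≈ 0.0209.
So the probability of at least one match is 1 − 0.0209 = 0.9791.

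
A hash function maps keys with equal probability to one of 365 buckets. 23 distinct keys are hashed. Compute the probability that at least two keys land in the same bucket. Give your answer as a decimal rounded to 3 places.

0.507

It's easier to compute the probability that all 23 are distinct.
P(all distinct) = 365/365 · 364/365 · ··· · 343/365 ≈ 0.493.
So the probability of at least one match is 1 − 0.493 = 0.507.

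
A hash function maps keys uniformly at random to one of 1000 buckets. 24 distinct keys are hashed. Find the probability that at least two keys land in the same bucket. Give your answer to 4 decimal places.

It's easier to compute the probability that all 24 are distinct.
P(all distinct) = 1000/1000 · 999/1000 · ··· · 977/1000 ≈ 0.7572.
So the probability of at least one match is 1 − 0.7572 = 0.2428.

0.2428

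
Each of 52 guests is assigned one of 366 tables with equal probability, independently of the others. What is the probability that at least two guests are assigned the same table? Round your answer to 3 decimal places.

It's easier to compute the probability that all 52 are distinct.
P(all distinct) = 366/366 · 365/366 · ··· · 315/366 ≈ 0.022.
So the probability of at least one match is 1 − 0.022 = 0.978.

0.978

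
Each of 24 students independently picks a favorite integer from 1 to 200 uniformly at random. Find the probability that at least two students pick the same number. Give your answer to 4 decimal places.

0.7625

It's easier to compute the probability that all 24 are distinct.
P(all distinct) = 200/200 · 199/200 · ··· · 177/200 ≈ 0.2375.
So the probability of at least one match is 1 − 0.2375 = 0.7625.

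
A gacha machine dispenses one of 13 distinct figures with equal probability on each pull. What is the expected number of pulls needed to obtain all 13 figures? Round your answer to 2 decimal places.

After i distinct types are collected, each trial gives a new one with probability (13−i)/13, so the expected wait for the next new type is 13/(13−i).
E = 13/13 + 13/12 + 13/11 + 13/10 + 13/9 + 13/8 + 13/7 + 13/6 + 13/5 + 13/4 + 13/3 + 13/2 + 13/1 = 1145993/27720 ≈ 41.34.

41.34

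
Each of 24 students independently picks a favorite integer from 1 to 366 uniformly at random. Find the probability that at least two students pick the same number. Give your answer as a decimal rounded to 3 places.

It's easier to compute the probability that all 24 are distinct.
P(all distinct) = 366/366 · 365/366 · ··· · 343/366 ≈ 0.463.
So the probability of at least one match is 1 − 0.463 = 0.537.

0.537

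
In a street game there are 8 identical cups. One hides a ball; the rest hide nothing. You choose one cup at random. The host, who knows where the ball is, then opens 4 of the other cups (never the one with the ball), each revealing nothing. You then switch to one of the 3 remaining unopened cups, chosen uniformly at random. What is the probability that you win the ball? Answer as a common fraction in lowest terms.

7/24

Your original cup holds the ball with probability 1/8, so the other 7 collectively hold it with probability 7/8.
The host can always find 4 empty cups to open, so the reveals don't change that 7/8; it is now spread over the 3 remaining unopened cups.
P(win by switching) = (7/8) · (1/3) = 7/24.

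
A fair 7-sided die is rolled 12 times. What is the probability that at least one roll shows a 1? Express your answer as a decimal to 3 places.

0.843

P(no roll shows a 1) = (6/7)^12 ≈ 0.157.
P(at least one) = 1 − 0.157 = 0.843.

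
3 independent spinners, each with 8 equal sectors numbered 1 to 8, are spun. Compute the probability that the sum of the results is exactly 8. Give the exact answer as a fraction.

21/512

There are 8^3 = 512 equally likely outcomes.
The number of ordered 3-tuples from {1,…,8} summing to 8 is 21.
P(sum = 8) = 21/512.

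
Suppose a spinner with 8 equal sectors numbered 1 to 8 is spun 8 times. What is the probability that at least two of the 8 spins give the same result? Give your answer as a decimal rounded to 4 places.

0.9976

P(all 8 different) = 8/8 · 7/8 · ··· · 1/8 ≈ 0.0024.
P(at least two equal) = 1 − 0.0024 = 0.9976.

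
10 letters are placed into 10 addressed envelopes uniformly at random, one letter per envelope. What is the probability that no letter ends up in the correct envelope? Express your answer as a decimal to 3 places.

This is the derangement probability: permutations of 10 with no fixed point.
D(10) = 10! · (1 − 1/1! + 1/2! − ··· + (−1)^10/10!) = 1334961.
P = 1334961/3628800 = 16481/44800 ≈ 0.368.

0.368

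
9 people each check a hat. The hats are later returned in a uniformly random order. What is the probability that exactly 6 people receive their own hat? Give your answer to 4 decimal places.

Choose which 6 of the 9 are fixed: C(9,6) = 84 ways.
The remaining 3 must have no fixed point: D(3) = 2.
P = 84·2/362880 = 1/2160 ≈ 0.0005.

0.0005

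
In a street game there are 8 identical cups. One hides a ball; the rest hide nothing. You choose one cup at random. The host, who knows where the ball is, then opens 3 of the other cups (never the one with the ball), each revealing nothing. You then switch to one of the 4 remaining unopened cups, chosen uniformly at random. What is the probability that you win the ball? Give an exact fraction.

7/32

Your original cup holds the ball with probability 1/8, so the other 7 collectively hold it with probability 7/8.
The host can always find 3 empty cups to open, so the reveals don't change that 7/8; it is now spread over the 4 remaining unopened cups.
P(win by switching) = (7/8) · (1/4) = 7/32.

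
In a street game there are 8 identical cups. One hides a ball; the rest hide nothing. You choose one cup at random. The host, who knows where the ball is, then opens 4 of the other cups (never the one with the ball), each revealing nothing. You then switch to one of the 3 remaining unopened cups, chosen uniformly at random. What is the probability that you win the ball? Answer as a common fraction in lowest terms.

Your original cup holds the ball with probability 1/8, so the other 7 collectively hold it with probability 7/8.
The host can always find 4 empty cups to open, so the reveals don't change that 7/8; it is now spread over the 3 remaining unopened cups.
P(win by switching) = (7/8) · (1/3) = 7/24.

7/24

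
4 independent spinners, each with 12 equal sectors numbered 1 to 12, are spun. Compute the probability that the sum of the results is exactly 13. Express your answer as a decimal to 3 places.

0.011

There are 12^4 = 20736 equally likely outcomes.
The number of ordered 4-tuples from {1,…,12} summing to 13 is 220.
P(sum = 13) = 220/20736 = 55/5184 ≈ 0.011.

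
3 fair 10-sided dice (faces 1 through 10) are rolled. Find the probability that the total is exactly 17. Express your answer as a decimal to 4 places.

There are 10^3 = 1000 equally likely outcomes.
The number of ordered 3-tuples from {1,…,10} summing to 17 is 75.
P(sum = 17) = 75/1000 = 3/40 ≈ 0.0750.

0.0750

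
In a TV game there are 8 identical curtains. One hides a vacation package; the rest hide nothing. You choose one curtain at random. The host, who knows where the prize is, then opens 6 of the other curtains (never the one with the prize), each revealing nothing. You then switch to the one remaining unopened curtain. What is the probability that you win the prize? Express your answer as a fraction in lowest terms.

Your original curtain holds the prize with probability 1/8, so the other 7 collectively hold it with probability 7/8.
The host can always find 6 empty curtains to open, so the reveals don't change that 7/8; it is now spread over the 1 remaining unopened curtain.
P(win by switching) = (7/8) · (1/1) = 7/8.

7/8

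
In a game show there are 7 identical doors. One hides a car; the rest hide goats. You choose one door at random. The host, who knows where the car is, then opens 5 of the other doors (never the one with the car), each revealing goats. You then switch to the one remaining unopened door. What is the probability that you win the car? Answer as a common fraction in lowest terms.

6/7

Your original door holds the car with probability 1/7, so the other 6 collectively hold it with probability 6/7.
The host can always find 5 empty doors to open, so the reveals don't change that 6/7; it is now spread over the 1 remaining unopened door.
P(win by switching) = (6/7) · (1/1) = 6/7.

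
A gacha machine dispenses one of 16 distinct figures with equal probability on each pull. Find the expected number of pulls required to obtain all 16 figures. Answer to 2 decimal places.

After i distinct types are collected, each trial gives a new one with probability (16−i)/16, so the expected wait for the next new type is 16/(16−i).
E = 16/16 + 16/15 + 16/14 + 16/13 + 16/12 + 16/11 + 16/10 + 16/9 + 16/8 + 16/7 + 16/6 + 16/5 + 16/4 + 16/3 + 16/2 + 16/1 = 2436559/45045 ≈ 54.09.

54.09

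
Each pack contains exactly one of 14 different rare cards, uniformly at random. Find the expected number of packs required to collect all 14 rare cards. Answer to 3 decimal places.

After i distinct types are collected, each trial gives a new one with probability (14−i)/14, so the expected wait for the next new type is 14/(14−i).
E = 14/14 + 14/13 + 14/12 + 14/11 + 14/10 + 14/9 + 14/8 + 14/7 + 14/6 + 14/5 + 14/4 + 14/3 + 14/2 + 14/1 = 1171733/25740 ≈ 45.522.

45.522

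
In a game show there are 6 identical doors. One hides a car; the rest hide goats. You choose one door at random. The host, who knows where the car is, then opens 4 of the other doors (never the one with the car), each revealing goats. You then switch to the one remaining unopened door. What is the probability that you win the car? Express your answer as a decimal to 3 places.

Your original door holds the car with probability 1/6, so the other 5 collectively hold it with probability 5/6.
The host can always find 4 empty doors to open, so the reveals don't change that 5/6; it is now spread over the 1 remaining unopened door.
P(win by switching) = (5/6) · (1/1) = 5/6 ≈ 0.833.

0.833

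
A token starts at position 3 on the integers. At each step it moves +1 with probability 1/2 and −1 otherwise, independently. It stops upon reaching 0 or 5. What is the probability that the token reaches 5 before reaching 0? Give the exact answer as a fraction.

With a fair step, P(i) = ½P(i−1) + ½P(i+1) with P(0)=0, P(5)=1 has the linear solution P(i) = i/5.
P(3) = 3/5.

3/5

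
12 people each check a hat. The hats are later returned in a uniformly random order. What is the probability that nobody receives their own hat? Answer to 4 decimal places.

0.3679

This is the derangement probability: permutations of 12 with no fixed point.
D(12) = 12! · (1 − 1/1! + 1/2! − ··· + (−1)^12/12!) = 176214841.
P = 176214841/479001600 = 16019531/43545600 ≈ 0.3679.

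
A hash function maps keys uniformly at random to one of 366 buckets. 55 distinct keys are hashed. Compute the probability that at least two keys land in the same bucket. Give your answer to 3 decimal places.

0.986

It's easier to compute the probability that all 55 are distinct.
P(all distinct) = 366/366 · 365/366 · ··· · 312/366 ≈ 0.014.
So the probability of at least one match is 1 − 0.014 = 0.986.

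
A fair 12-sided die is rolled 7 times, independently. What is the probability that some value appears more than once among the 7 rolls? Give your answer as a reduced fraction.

P(all 7 different) = 12/12 · 11/12 · ··· · 6/12 = 385/3456.
P(at least two equal) = 1 − 385/3456 = 3071/3456.

3071/3456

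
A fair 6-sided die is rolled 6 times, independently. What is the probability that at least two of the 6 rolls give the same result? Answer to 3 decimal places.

0.985

P(all 6 different) = 6/6 · 5/6 · ··· · 1/6 ≈ 0.015.
P(at least two equal) = 1 − 0.015 = 0.985.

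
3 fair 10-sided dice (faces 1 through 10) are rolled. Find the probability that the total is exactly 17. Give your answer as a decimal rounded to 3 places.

There are 10^3 = 1000 equally likely outcomes.
The number of ordered 3-tuples from {1,…,10} summing to 17 is 75.
P(sum = 17) = 75/1000 = 3/40 ≈ 0.075.

0.075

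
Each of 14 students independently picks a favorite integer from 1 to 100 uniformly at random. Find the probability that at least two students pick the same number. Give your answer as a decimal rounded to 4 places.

0.6148

It's easier to compute the probability that all 14 are distinct.
P(all distinct) = 100/100 · 99/100 · ··· · 87/100 ≈ 0.3852.
So the probability of at least one match is 1 − 0.3852 = 0.6148.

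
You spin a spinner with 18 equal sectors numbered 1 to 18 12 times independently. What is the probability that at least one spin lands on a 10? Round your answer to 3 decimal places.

0.496

P(no spin lands on a 10) = (17/18)^12 ≈ 0.504.
P(at least one) = 1 − 0.504 = 0.496.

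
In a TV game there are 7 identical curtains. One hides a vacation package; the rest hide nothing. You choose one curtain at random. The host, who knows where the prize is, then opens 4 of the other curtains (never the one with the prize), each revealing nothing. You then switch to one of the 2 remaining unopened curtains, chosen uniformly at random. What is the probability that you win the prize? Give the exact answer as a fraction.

Your original curtain holds the prize with probability 1/7, so the other 6 collectively hold it with probability 6/7.
The host can always find 4 empty curtains to open, so the reveals don't change that 6/7; it is now spread over the 2 remaining unopened curtains.
P(win by switching) = (6/7) · (1/2) = 3/7.

3/7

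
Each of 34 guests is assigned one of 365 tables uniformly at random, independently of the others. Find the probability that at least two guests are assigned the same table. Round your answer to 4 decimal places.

0.7953

It's easier to compute the probability that all 34 are distinct.
P(all distinct) = 365/365 · 364/365 · ··· · 332/365 ≈ 0.2047.
So the probability of at least one match is 1 − 0.2047 = 0.7953.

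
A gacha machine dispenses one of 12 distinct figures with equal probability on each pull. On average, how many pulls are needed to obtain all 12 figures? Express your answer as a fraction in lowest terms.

86021/2310

After i distinct types are collected, each trial gives a new one with probability (12−i)/12, so the expected wait for the next new type is 12/(12−i).
E = 12/12 + 12/11 + 12/10 + 12/9 + 12/8 + 12/7 + 12/6 + 12/5 + 12/4 + 12/3 + 12/2 + 12/1 = 86021/2310.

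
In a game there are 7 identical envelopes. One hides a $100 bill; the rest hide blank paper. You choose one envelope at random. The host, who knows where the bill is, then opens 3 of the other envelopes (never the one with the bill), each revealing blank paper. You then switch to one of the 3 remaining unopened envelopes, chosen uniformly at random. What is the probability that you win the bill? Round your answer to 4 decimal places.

0.2857

Your original envelope holds the bill with probability 1/7, so the other 6 collectively hold it with probability 6/7.
The host can always find 3 empty envelopes to open, so the reveals don't change that 6/7; it is now spread over the 3 remaining unopened envelopes.
P(win by switching) = (6/7) · (1/3) = 2/7 ≈ 0.2857.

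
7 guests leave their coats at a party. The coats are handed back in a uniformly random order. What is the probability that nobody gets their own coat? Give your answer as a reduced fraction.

This is the derangement probability: permutations of 7 with no fixed point.
D(7) = 7! · (1 − 1/1! + 1/2! − ··· + (−1)^7/7!) = 1854.
P = 1854/5040 = 103/280.

103/280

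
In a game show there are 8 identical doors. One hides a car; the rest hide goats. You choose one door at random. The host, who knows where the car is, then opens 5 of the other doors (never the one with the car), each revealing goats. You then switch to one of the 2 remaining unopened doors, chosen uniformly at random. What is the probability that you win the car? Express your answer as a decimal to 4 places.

0.4375

Your original door holds the car with probability 1/8, so the other 7 collectively hold it with probability 7/8.
The host can always find 5 empty doors to open, so the reveals don't change that 7/8; it is now spread over the 2 remaining unopened doors.
P(win by switching) = (7/8) · (1/2) = 7/16 ≈ 0.4375.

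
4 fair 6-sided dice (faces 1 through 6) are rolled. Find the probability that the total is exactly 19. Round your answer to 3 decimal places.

0.043

There are 6^4 = 1296 equally likely outcomes.
The number of ordered 4-tuples from {1,…,6} summing to 19 is 56.
P(sum = 19) = 56/1296 = 7/162 ≈ 0.043.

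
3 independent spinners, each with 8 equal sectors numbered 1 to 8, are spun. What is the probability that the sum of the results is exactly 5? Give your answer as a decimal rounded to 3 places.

There are 8^3 = 512 equally likely outcomes.
The number of ordered 3-tuples from {1,…,8} summing to 5 is 6.
P(sum = 5) = 6/512 = 3/256 ≈ 0.012.

0.012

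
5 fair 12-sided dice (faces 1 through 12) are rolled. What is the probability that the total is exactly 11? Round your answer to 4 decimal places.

There are 12^5 = 248832 equally likely outcomes.
The number of ordered 5-tuples from {1,…,12} summing to 11 is 210.
P(sum = 11) = 210/248832 = 35/41472 ≈ 0.0008.

0.0008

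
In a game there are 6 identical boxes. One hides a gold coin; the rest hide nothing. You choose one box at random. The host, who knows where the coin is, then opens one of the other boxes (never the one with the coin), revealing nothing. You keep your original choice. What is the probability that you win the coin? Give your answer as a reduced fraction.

1/6

The host can always open an empty box regardless of your choice, so this gives no information about your original box.
P(win by staying) = 1/6.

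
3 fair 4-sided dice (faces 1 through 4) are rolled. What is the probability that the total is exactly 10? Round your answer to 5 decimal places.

There are 4^3 = 64 equally likely outcomes.
The number of ordered 3-tuples from {1,…,4} summing to 10 is 6.
P(sum = 10) = 6/64 = 3/32 ≈ 0.09375.

0.09375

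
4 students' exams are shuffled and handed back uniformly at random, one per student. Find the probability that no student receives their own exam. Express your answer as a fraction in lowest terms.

3/8

This is the derangement probability: permutations of 4 with no fixed point.
D(4) = 4! · (1 − 1/1! + 1/2! − ··· + (−1)^4/4!) = 9.
P = 9/24 = 3/8.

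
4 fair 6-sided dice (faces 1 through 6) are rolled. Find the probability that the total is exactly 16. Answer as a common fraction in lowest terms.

There are 6^4 = 1296 equally likely outcomes.
The number of ordered 4-tuples from {1,…,6} summing to 16 is 125.
P(sum = 16) = 125/1296.

125/1296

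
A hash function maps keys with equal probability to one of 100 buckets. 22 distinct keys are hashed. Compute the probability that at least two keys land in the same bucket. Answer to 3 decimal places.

0.918

It's easier to compute the probability that all 22 are distinct.
P(all distinct) = 100/100 · 99/100 · ··· · 79/100 ≈ 0.082.
So the probability of at least one match is 1 − 0.082 = 0.918.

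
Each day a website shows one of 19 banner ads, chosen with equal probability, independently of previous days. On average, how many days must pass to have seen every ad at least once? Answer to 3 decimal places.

After i distinct types are collected, each trial gives a new one with probability (19−i)/19, so the expected wait for the next new type is 19/(19−i).
E = 19/19 + 19/18 + 19/17 + 19/16 + 19/15 + 19/14 + 19/13 + 19/12 + 19/11 + 19/10 + 19/9 + 19/8 + 19/7 + 19/6 + 19/5 + 19/4 + 19/3 + 19/2 + 19/1 = 275295799/4084080 ≈ 67.407.

67.407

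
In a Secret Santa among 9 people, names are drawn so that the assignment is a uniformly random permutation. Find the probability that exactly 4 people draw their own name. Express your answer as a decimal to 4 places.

0.0153

Choose which 4 of the 9 are fixed: C(9,4) = 126 ways.
The remaining 5 must have no fixed point: D(5) = 44.
P = 126·44/362880 = 11/720 ≈ 0.0153.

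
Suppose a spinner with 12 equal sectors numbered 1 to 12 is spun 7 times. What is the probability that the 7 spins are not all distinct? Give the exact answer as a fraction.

P(all 7 different) = 12/12 · 11/12 · ··· · 6/12 = 385/3456.
P(at least two equal) = 1 − 385/3456 = 3071/3456.

3071/3456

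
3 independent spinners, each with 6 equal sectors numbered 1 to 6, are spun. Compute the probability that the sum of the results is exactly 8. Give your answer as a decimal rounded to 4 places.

There are 6^3 = 216 equally likely outcomes.
The number of ordered 3-tuples from {1,…,6} summing to 8 is 21.
P(sum = 8) = 21/216 = 7/72 ≈ 0.0972.

0.0972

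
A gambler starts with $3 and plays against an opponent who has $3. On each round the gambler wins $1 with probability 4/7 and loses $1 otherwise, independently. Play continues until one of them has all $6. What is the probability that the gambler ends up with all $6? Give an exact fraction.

64/91

Let r = q/p = (3/7)/(4/7) = 3/4. The recurrence P(i) = p·P(i+1) + q·P(i−1) with P(0)=0, P(6)=1 gives P(i) = (1 − r^i)/(1 − r^6).
P(3) = (1 − (3/4)^3) / (1 − (3/4)^6) = 64/91.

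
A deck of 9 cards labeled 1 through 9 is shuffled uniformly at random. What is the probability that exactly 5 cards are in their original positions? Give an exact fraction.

1/320

Choose which 5 of the 9 are fixed: C(9,5) = 126 ways.
The remaining 4 must have no fixed point: D(4) = 9.
P = 126·9/362880 = 1/320.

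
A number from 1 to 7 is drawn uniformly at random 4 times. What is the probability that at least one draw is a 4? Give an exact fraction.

P(no draw is a 4) = (6/7)^4 = 1296/2401.
P(at least one) = 1 − 1296/2401 = 1105/2401.

1105/2401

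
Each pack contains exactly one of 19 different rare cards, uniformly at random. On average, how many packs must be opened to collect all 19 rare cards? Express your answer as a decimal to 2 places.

After i distinct types are collected, each trial gives a new one with probability (19−i)/19, so the expected wait for the next new type is 19/(19−i).
E = 19/19 + 19/18 + 19/17 + 19/16 + 19/15 + 19/14 + 19/13 + 19/12 + 19/11 + 19/10 + 19/9 + 19/8 + 19/7 + 19/6 + 19/5 + 19/4 + 19/3 + 19/2 + 19/1 = 275295799/4084080 ≈ 67.41.

67.41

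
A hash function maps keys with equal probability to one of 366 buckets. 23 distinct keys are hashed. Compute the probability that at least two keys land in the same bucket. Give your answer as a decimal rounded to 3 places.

0.506

It's easier to compute the probability that all 23 are distinct.
P(all distinct) = 366/366 · 365/366 · ··· · 344/366 ≈ 0.494.
So the probability of at least one match is 1 − 0.494 = 0.506.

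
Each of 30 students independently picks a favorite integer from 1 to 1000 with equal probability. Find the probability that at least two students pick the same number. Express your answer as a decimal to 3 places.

0.356

It's easier to compute the probability that all 30 are distinct.
P(all distinct) = 1000/1000 · 999/1000 · ··· · 971/1000 ≈ 0.644.
So the probability of at least one match is 1 − 0.644 = 0.356.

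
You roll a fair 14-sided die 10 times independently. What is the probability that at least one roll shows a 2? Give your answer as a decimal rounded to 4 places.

0.5234

P(no roll shows a 2) = (13/14)^10 ≈ 0.4766.
P(at least one) = 1 − 0.4766 = 0.5234.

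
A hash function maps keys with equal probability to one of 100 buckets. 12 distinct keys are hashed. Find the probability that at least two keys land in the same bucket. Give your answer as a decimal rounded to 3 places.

It's easier to compute the probability that all 12 are distinct.
P(all distinct) = 100/100 · 99/100 · ··· · 89/100 ≈ 0.503.
So the probability of at least one match is 1 − 0.503 = 0.497.

0.497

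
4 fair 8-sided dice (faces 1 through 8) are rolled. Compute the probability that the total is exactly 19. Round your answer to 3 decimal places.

There are 8^4 = 4096 equally likely outcomes.
The number of ordered 4-tuples from {1,…,8} summing to 19 is 336.
P(sum = 19) = 336/4096 = 21/256 ≈ 0.082.

0.082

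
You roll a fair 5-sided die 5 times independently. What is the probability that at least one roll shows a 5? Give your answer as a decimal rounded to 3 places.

0.672

P(no roll shows a 5) = (4/5)^5 ≈ 0.328.
P(at least one) = 1 − 0.328 = 0.672.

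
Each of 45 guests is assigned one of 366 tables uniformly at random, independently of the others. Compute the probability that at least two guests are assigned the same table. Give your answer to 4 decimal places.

It's easier to compute the probability that all 45 are distinct.
P(all distinct) = 366/366 · 365/366 · ··· · 322/366 ≈ 0.0595.
So the probability of at least one match is 1 − 0.0595 = 0.9405.

0.9405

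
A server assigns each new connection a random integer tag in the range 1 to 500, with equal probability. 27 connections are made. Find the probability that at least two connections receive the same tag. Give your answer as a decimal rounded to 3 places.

It's easier to compute the probability that all 27 are distinct.
P(all distinct) = 500/500 · 499/500 · ··· · 474/500 ≈ 0.489.
So the probability of at least one match is 1 − 0.489 = 0.511.

0.511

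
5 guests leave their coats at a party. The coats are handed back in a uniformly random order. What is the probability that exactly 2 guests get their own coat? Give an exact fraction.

1/6

Choose which 2 of the 5 are fixed: C(5,2) = 10 ways.
The remaining 3 must have no fixed point: D(3) = 2.
P = 10·2/120 = 1/6.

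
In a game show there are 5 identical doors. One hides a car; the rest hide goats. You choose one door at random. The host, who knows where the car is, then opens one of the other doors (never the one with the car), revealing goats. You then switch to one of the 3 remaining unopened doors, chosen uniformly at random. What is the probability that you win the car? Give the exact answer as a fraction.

4/15

Your original door holds the car with probability 1/5, so the other 4 collectively hold it with probability 4/5.
The host can always find an empty door to open, so this doesn't change that 4/5; it is now spread over the 3 remaining unopened doors.
P(win by switching) = (4/5) · (1/3) = 4/15.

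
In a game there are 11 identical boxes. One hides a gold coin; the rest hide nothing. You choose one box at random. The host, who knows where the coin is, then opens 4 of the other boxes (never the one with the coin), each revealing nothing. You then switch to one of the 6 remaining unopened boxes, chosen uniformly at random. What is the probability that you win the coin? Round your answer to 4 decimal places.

0.1515

Your original box holds the coin with probability 1/11, so the other 10 collectively hold it with probability 10/11.
The host can always find 4 empty boxes to open, so the reveals don't change that 10/11; it is now spread over the 6 remaining unopened boxes.
P(win by switching) = (10/11) · (1/6) = 5/33 ≈ 0.1515.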